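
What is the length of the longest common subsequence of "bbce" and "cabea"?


LCS of "bbce" and "cabea"
DP table:
           c    a    b    e    a
      0    0    0    0    0    0
  b   0    0    0    1    1    1
  b   0    0    0    1    1    1
  c   0    1    1    1    1    1
  e   0    1    1    1    2    2
LCS length = dp[4][5] = 2

2


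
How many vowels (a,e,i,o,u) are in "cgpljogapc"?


Input: cgpljogapc
Checking each character:
  'c' at position 0: consonant
  'g' at position 1: consonant
  'p' at position 2: consonant
  'l' at position 3: consonant
  'j' at position 4: consonant
  'o' at position 5: vowel (running total: 1)
  'g' at position 6: consonant
  'a' at position 7: vowel (running total: 2)
  'p' at position 8: consonant
  'c' at position 9: consonant
Total vowels: 2

2


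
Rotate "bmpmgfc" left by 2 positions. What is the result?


Input: "bmpmgfc", rotate left by 2
First 2 characters: "bm"
Remaining characters: "pmgfc"
Concatenate remaining + first: "pmgfc" + "bm" = "pmgfcbm"

pmgfcbm


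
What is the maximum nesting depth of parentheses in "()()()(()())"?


Input: "()()()(()())"
Tracking depth:
  Position 0 '(': depth becomes 1
  Position 1 ')': depth becomes 0
  Position 2 '(': depth becomes 1
  Position 3 ')': depth becomes 0
  Position 4 '(': depth becomes 1
  Position 5 ')': depth becomes 0
  Position 6 '(': depth becomes 1
  Position 7 '(': depth becomes 2
  Position 8 ')': depth becomes 1
  Position 9 '(': depth becomes 2
  Position 10 ')': depth becomes 1
  Position 11 ')': depth becomes 0
Maximum depth reached: 2

2


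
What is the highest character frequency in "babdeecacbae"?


Input: babdeecacbae
Character counts:
  'a': 3
  'b': 3
  'c': 2
  'd': 1
  'e': 3
Maximum frequency: 3

3


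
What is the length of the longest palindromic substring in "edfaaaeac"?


Input: "edfaaaeac"
Checking substrings for palindromes:
  [3:6] "aaa" (len 3) => palindrome
  [5:8] "aea" (len 3) => palindrome
  [3:5] "aa" (len 2) => palindrome
  [4:6] "aa" (len 2) => palindrome
Longest palindromic substring: "aaa" with length 3

3


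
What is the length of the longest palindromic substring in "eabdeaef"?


Input: "eabdeaef"
Checking substrings for palindromes:
  [4:7] "eae" (len 3) => palindrome
Longest palindromic substring: "eae" with length 3

3


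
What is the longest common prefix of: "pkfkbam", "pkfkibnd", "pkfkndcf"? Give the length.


Words: pkfkbam, pkfkibnd, pkfkndcf
  Position 0: all 'p' => match
  Position 1: all 'k' => match
  Position 2: all 'f' => match
  Position 3: all 'k' => match
  Position 4: ('b', 'i', 'n') => mismatch, stop
LCP = "pkfk" (length 4)

4


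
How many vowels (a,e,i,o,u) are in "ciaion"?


Input: ciaion
Checking each character:
  'c' at position 0: consonant
  'i' at position 1: vowel (running total: 1)
  'a' at position 2: vowel (running total: 2)
  'i' at position 3: vowel (running total: 3)
  'o' at position 4: vowel (running total: 4)
  'n' at position 5: consonant
Total vowels: 4

4


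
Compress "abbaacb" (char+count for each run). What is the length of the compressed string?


Input: abbaacb
Runs:
  'a' x 1 => "a1"
  'b' x 2 => "b2"
  'a' x 2 => "a2"
  'c' x 1 => "c1"
  'b' x 1 => "b1"
Compressed: "a1b2a2c1b1"
Compressed length: 10

10


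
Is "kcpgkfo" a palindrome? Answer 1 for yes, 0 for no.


Input: kcpgkfo
Reversed: ofkgpck
  Compare pos 0 ('k') with pos 6 ('o'): MISMATCH
  Compare pos 1 ('c') with pos 5 ('f'): MISMATCH
  Compare pos 2 ('p') with pos 4 ('k'): MISMATCH
Result: not a palindrome

0


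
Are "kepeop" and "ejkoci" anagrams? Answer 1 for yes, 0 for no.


Strings: "kepeop", "ejkoci"
Sorted first:  eekopp
Sorted second: ceijko
Differ at position 0: 'e' vs 'c' => not anagrams

0


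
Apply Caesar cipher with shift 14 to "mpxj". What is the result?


Caesar cipher: shift "mpxj" by 14
  'm' (pos 12) + 14 = pos 0 = 'a'
  'p' (pos 15) + 14 = pos 3 = 'd'
  'x' (pos 23) + 14 = pos 11 = 'l'
  'j' (pos 9) + 14 = pos 23 = 'x'
Result: adlx

adlx


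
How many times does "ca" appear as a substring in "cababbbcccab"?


Searching for "ca" in "cababbbcccab"
Scanning each position:
  Position 0: "ca" => MATCH
  Position 1: "ab" => no
  Position 2: "ba" => no
  Position 3: "ab" => no
  Position 4: "bb" => no
  Position 5: "bb" => no
  Position 6: "bc" => no
  Position 7: "cc" => no
  Position 8: "cc" => no
  Position 9: "ca" => MATCH
  Position 10: "ab" => no
Total occurrences: 2

2


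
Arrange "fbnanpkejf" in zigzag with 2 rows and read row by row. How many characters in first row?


Zigzag "fbnanpkejf" into 2 rows:
Placing characters:
  'f' => row 0
  'b' => row 1
  'n' => row 0
  'a' => row 1
  'n' => row 0
  'p' => row 1
  'k' => row 0
  'e' => row 1
  'j' => row 0
  'f' => row 1
Rows:
  Row 0: "fnnkj"
  Row 1: "bapef"
First row length: 5

5


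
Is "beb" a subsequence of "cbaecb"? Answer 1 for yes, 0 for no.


Check if "beb" is a subsequence of "cbaecb"
Greedy scan:
  Position 0 ('c'): no match needed
  Position 1 ('b'): matches sub[0] = 'b'
  Position 2 ('a'): no match needed
  Position 3 ('e'): matches sub[1] = 'e'
  Position 4 ('c'): no match needed
  Position 5 ('b'): matches sub[2] = 'b'
All 3 characters matched => is a subsequence

1


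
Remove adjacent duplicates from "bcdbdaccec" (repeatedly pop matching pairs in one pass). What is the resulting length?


Input: bcdbdaccec
Stack-based adjacent duplicate removal:
  Read 'b': push. Stack: b
  Read 'c': push. Stack: bc
  Read 'd': push. Stack: bcd
  Read 'b': push. Stack: bcdb
  Read 'd': push. Stack: bcdbd
  Read 'a': push. Stack: bcdbda
  Read 'c': push. Stack: bcdbdac
  Read 'c': matches stack top 'c' => pop. Stack: bcdbda
  Read 'e': push. Stack: bcdbdae
  Read 'c': push. Stack: bcdbdaec
Final stack: "bcdbdaec" (length 8)

8


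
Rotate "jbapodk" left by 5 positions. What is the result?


Input: "jbapodk", rotate left by 5
First 5 characters: "jbapo"
Remaining characters: "dk"
Concatenate remaining + first: "dk" + "jbapo" = "dkjbapo"

dkjbapo


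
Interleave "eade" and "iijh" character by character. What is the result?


Interleaving "eade" and "iijh":
  Position 0: 'e' from first, 'i' from second => "ei"
  Position 1: 'a' from first, 'i' from second => "ai"
  Position 2: 'd' from first, 'j' from second => "dj"
  Position 3: 'e' from first, 'h' from second => "eh"
Result: eiaidjeh

eiaidjeh


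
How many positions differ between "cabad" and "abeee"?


Comparing "cabad" and "abeee" position by position:
  Position 0: 'c' vs 'a' => DIFFER
  Position 1: 'a' vs 'b' => DIFFER
  Position 2: 'b' vs 'e' => DIFFER
  Position 3: 'a' vs 'e' => DIFFER
  Position 4: 'd' vs 'e' => DIFFER
Positions that differ: 5

5


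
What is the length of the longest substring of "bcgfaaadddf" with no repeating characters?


Input: "bcgfaaadddf"
Sliding window (track last position of each char):
  Position 0 ('b'): window [0,0] length 1 -- new best
  Position 1 ('c'): window [0,1] length 2 -- new best
  Position 2 ('g'): window [0,2] length 3 -- new best
  Position 3 ('f'): window [0,3] length 4 -- new best
  Position 4 ('a'): window [0,4] length 5 -- new best
  Position 5 ('a'): repeat (last at 4), move window start to 5
  Position 5 ('a'): window [5,5] length 1
  Position 6 ('a'): repeat (last at 5), move window start to 6
  Position 6 ('a'): window [6,6] length 1
  Position 7 ('d'): window [6,7] length 2
  Position 8 ('d'): repeat (last at 7), move window start to 8
  Position 8 ('d'): window [8,8] length 1
  Position 9 ('d'): repeat (last at 8), move window start to 9
  Position 9 ('d'): window [9,9] length 1
  Position 10 ('f'): window [9,10] length 2
Longest substring with no repeats: "bcgfa" with length 5

5


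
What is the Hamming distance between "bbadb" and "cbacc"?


Comparing "bbadb" and "cbacc" position by position:
  Position 0: 'b' vs 'c' => differ
  Position 1: 'b' vs 'b' => same
  Position 2: 'a' vs 'a' => same
  Position 3: 'd' vs 'c' => differ
  Position 4: 'b' vs 'c' => differ
Total differences (Hamming distance): 3

3


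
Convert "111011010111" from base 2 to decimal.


Input: "111011010111" in base 2
Positional expansion:
  Digit '1' (value 1) x 2^11 = 2048
  Digit '1' (value 1) x 2^10 = 1024
  Digit '1' (value 1) x 2^9 = 512
  Digit '0' (value 0) x 2^8 = 0
  Digit '1' (value 1) x 2^7 = 128
  Digit '1' (value 1) x 2^6 = 64
  Digit '0' (value 0) x 2^5 = 0
  Digit '1' (value 1) x 2^4 = 16
  Digit '0' (value 0) x 2^3 = 0
  Digit '1' (value 1) x 2^2 = 4
  Digit '1' (value 1) x 2^1 = 2
  Digit '1' (value 1) x 2^0 = 1
Sum = 3799

3799


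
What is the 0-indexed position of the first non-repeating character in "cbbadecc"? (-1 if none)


Input: cbbadecc
Character frequencies:
  'a': 1
  'b': 2
  'c': 3
  'd': 1
  'e': 1
Scanning left to right for freq == 1:
  Position 0 ('c'): freq=3, skip
  Position 1 ('b'): freq=2, skip
  Position 2 ('b'): freq=2, skip
  Position 3 ('a'): unique! => answer = 3

3


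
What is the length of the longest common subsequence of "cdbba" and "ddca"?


LCS of "cdbba" and "ddca"
DP table:
           d    d    c    a
      0    0    0    0    0
  c   0    0    0    1    1
  d   0    1    1    1    1
  b   0    1    1    1    1
  b   0    1    1    1    1
  a   0    1    1    1    2
LCS length = dp[5][4] = 2

2


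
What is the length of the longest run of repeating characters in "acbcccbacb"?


Input: "acbcccbacb"
Scanning for longest run:
  Position 1 ('c'): new char, reset run to 1
  Position 2 ('b'): new char, reset run to 1
  Position 3 ('c'): new char, reset run to 1
  Position 4 ('c'): continues run of 'c', length=2
  Position 5 ('c'): continues run of 'c', length=3
  Position 6 ('b'): new char, reset run to 1
  Position 7 ('a'): new char, reset run to 1
  Position 8 ('c'): new char, reset run to 1
  Position 9 ('b'): new char, reset run to 1
Longest run: 'c' with length 3

3


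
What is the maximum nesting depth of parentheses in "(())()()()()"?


Input: "(())()()()()"
Tracking depth:
  Position 0 '(': depth becomes 1
  Position 1 '(': depth becomes 2
  Position 2 ')': depth becomes 1
  Position 3 ')': depth becomes 0
  Position 4 '(': depth becomes 1
  Position 5 ')': depth becomes 0
  Position 6 '(': depth becomes 1
  Position 7 ')': depth becomes 0
  Position 8 '(': depth becomes 1
  Position 9 ')': depth becomes 0
  Position 10 '(': depth becomes 1
  Position 11 ')': depth becomes 0
Maximum depth reached: 2

2


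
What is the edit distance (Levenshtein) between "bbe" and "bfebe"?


Computing edit distance: "bbe" -> "bfebe"
DP table:
           b    f    e    b    e
      0    1    2    3    4    5
  b   1    0    1    2    3    4
  b   2    1    1    2    2    3
  e   3    2    2    1    2    2
Edit distance = dp[3][5] = 2

2


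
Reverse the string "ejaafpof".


Input: ejaafpof
Reading characters right to left:
  Position 7: 'f'
  Position 6: 'o'
  Position 5: 'p'
  Position 4: 'f'
  Position 3: 'a'
  Position 2: 'a'
  Position 1: 'j'
  Position 0: 'e'
Reversed: fopfaaje

fopfaaje


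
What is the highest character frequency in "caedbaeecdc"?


Input: caedbaeecdc
Character counts:
  'a': 2
  'b': 1
  'c': 3
  'd': 2
  'e': 3
Maximum frequency: 3

3


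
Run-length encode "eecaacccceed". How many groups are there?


Input: eecaacccceed
Scanning for consecutive runs:
  Group 1: 'e' x 2 (positions 0-1)
  Group 2: 'c' x 1 (positions 2-2)
  Group 3: 'a' x 2 (positions 3-4)
  Group 4: 'c' x 4 (positions 5-8)
  Group 5: 'e' x 2 (positions 9-10)
  Group 6: 'd' x 1 (positions 11-11)
Total groups: 6

6


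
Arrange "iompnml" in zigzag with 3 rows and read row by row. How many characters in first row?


Zigzag "iompnml" into 3 rows:
Placing characters:
  'i' => row 0
  'o' => row 1
  'm' => row 2
  'p' => row 1
  'n' => row 0
  'm' => row 1
  'l' => row 2
Rows:
  Row 0: "in"
  Row 1: "opm"
  Row 2: "ml"
First row length: 2

2


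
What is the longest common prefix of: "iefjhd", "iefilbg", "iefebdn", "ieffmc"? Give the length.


Words: iefjhd, iefilbg, iefebdn, ieffmc
  Position 0: all 'i' => match
  Position 1: all 'e' => match
  Position 2: all 'f' => match
  Position 3: ('j', 'i', 'e', 'f') => mismatch, stop
LCP = "ief" (length 3)

3


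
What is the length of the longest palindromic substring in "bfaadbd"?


Input: "bfaadbd"
Checking substrings for palindromes:
  [4:7] "dbd" (len 3) => palindrome
  [2:4] "aa" (len 2) => palindrome
Longest palindromic substring: "dbd" with length 3

3


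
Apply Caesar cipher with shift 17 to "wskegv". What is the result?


Caesar cipher: shift "wskegv" by 17
  'w' (pos 22) + 17 = pos 13 = 'n'
  's' (pos 18) + 17 = pos 9 = 'j'
  'k' (pos 10) + 17 = pos 1 = 'b'
  'e' (pos 4) + 17 = pos 21 = 'v'
  'g' (pos 6) + 17 = pos 23 = 'x'
  'v' (pos 21) + 17 = pos 12 = 'm'
Result: njbvxm

njbvxm


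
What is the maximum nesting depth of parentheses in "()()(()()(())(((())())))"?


Input: "()()(()()(())(((())())))"
Tracking depth:
  Position 0 '(': depth becomes 1
  Position 1 ')': depth becomes 0
  Position 2 '(': depth becomes 1
  Position 3 ')': depth becomes 0
  Position 4 '(': depth becomes 1
  Position 5 '(': depth becomes 2
  Position 6 ')': depth becomes 1
  Position 7 '(': depth becomes 2
  Position 8 ')': depth becomes 1
  Position 9 '(': depth becomes 2
  Position 10 '(': depth becomes 3
  Position 11 ')': depth becomes 2
  Position 12 ')': depth becomes 1
  Position 13 '(': depth becomes 2
  Position 14 '(': depth becomes 3
  Position 15 '(': depth becomes 4
  Position 16 '(': depth becomes 5
  Position 17 ')': depth becomes 4
  Position 18 ')': depth becomes 3
  Position 19 '(': depth becomes 4
  Position 20 ')': depth becomes 3
  Position 21 ')': depth becomes 2
  Position 22 ')': depth becomes 1
  Position 23 ')': depth becomes 0
Maximum depth reached: 5

5


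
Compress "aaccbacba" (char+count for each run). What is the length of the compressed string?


Input: aaccbacba
Runs:
  'a' x 2 => "a2"
  'c' x 2 => "c2"
  'b' x 1 => "b1"
  'a' x 1 => "a1"
  'c' x 1 => "c1"
  'b' x 1 => "b1"
  'a' x 1 => "a1"
Compressed: "a2c2b1a1c1b1a1"
Compressed length: 14

14


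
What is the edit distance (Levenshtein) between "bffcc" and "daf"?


Computing edit distance: "bffcc" -> "daf"
DP table:
           d    a    f
      0    1    2    3
  b   1    1    2    3
  f   2    2    2    2
  f   3    3    3    2
  c   4    4    4    3
  c   5    5    5    4
Edit distance = dp[5][3] = 4

4


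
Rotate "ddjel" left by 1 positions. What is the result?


Input: "ddjel", rotate left by 1
First 1 characters: "d"
Remaining characters: "djel"
Concatenate remaining + first: "djel" + "d" = "djeld"

djeld


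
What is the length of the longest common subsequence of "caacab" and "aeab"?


LCS of "caacab" and "aeab"
DP table:
           a    e    a    b
      0    0    0    0    0
  c   0    0    0    0    0
  a   0    1    1    1    1
  a   0    1    1    2    2
  c   0    1    1    2    2
  a   0    1    1    2    2
  b   0    1    1    2    3
LCS length = dp[6][4] = 3

3


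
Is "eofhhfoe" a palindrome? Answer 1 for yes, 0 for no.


Input: eofhhfoe
Reversed: eofhhfoe
  Compare pos 0 ('e') with pos 7 ('e'): match
  Compare pos 1 ('o') with pos 6 ('o'): match
  Compare pos 2 ('f') with pos 5 ('f'): match
  Compare pos 3 ('h') with pos 4 ('h'): match
Result: palindrome

1


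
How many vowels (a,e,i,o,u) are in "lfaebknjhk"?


Input: lfaebknjhk
Checking each character:
  'l' at position 0: consonant
  'f' at position 1: consonant
  'a' at position 2: vowel (running total: 1)
  'e' at position 3: vowel (running total: 2)
  'b' at position 4: consonant
  'k' at position 5: consonant
  'n' at position 6: consonant
  'j' at position 7: consonant
  'h' at position 8: consonant
  'k' at position 9: consonant
Total vowels: 2

2


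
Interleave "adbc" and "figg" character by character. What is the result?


Interleaving "adbc" and "figg":
  Position 0: 'a' from first, 'f' from second => "af"
  Position 1: 'd' from first, 'i' from second => "di"
  Position 2: 'b' from first, 'g' from second => "bg"
  Position 3: 'c' from first, 'g' from second => "cg"
Result: afdibgcg

afdibgcg


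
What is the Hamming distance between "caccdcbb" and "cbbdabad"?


Comparing "caccdcbb" and "cbbdabad" position by position:
  Position 0: 'c' vs 'c' => same
  Position 1: 'a' vs 'b' => differ
  Position 2: 'c' vs 'b' => differ
  Position 3: 'c' vs 'd' => differ
  Position 4: 'd' vs 'a' => differ
  Position 5: 'c' vs 'b' => differ
  Position 6: 'b' vs 'a' => differ
  Position 7: 'b' vs 'd' => differ
Total differences (Hamming distance): 7

7


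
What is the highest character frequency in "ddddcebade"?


Input: ddddcebade
Character counts:
  'a': 1
  'b': 1
  'c': 1
  'd': 5
  'e': 2
Maximum frequency: 5

5


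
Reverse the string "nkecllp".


Input: nkecllp
Reading characters right to left:
  Position 6: 'p'
  Position 5: 'l'
  Position 4: 'l'
  Position 3: 'c'
  Position 2: 'e'
  Position 1: 'k'
  Position 0: 'n'
Reversed: pllcekn

pllcekn


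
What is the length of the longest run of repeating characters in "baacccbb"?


Input: "baacccbb"
Scanning for longest run:
  Position 1 ('a'): new char, reset run to 1
  Position 2 ('a'): continues run of 'a', length=2
  Position 3 ('c'): new char, reset run to 1
  Position 4 ('c'): continues run of 'c', length=2
  Position 5 ('c'): continues run of 'c', length=3
  Position 6 ('b'): new char, reset run to 1
  Position 7 ('b'): continues run of 'b', length=2
Longest run: 'c' with length 3

3


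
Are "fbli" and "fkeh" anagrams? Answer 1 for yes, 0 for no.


Strings: "fbli", "fkeh"
Sorted first:  bfil
Sorted second: efhk
Differ at position 0: 'b' vs 'e' => not anagrams

0


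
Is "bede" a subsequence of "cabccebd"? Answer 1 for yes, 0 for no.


Check if "bede" is a subsequence of "cabccebd"
Greedy scan:
  Position 0 ('c'): no match needed
  Position 1 ('a'): no match needed
  Position 2 ('b'): matches sub[0] = 'b'
  Position 3 ('c'): no match needed
  Position 4 ('c'): no match needed
  Position 5 ('e'): matches sub[1] = 'e'
  Position 6 ('b'): no match needed
  Position 7 ('d'): matches sub[2] = 'd'
Only matched 3/4 characters => not a subsequence

0


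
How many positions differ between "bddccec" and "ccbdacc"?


Comparing "bddccec" and "ccbdacc" position by position:
  Position 0: 'b' vs 'c' => DIFFER
  Position 1: 'd' vs 'c' => DIFFER
  Position 2: 'd' vs 'b' => DIFFER
  Position 3: 'c' vs 'd' => DIFFER
  Position 4: 'c' vs 'a' => DIFFER
  Position 5: 'e' vs 'c' => DIFFER
  Position 6: 'c' vs 'c' => same
Positions that differ: 6

6


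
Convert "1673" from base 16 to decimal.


Input: "1673" in base 16
Positional expansion:
  Digit '1' (value 1) x 16^3 = 4096
  Digit '6' (value 6) x 16^2 = 1536
  Digit '7' (value 7) x 16^1 = 112
  Digit '3' (value 3) x 16^0 = 3
Sum = 5747

5747


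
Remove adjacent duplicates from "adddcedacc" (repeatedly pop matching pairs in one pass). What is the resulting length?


Input: adddcedacc
Stack-based adjacent duplicate removal:
  Read 'a': push. Stack: a
  Read 'd': push. Stack: ad
  Read 'd': matches stack top 'd' => pop. Stack: a
  Read 'd': push. Stack: ad
  Read 'c': push. Stack: adc
  Read 'e': push. Stack: adce
  Read 'd': push. Stack: adced
  Read 'a': push. Stack: adceda
  Read 'c': push. Stack: adcedac
  Read 'c': matches stack top 'c' => pop. Stack: adceda
Final stack: "adceda" (length 6)

6


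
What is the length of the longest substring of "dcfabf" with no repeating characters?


Input: "dcfabf"
Sliding window (track last position of each char):
  Position 0 ('d'): window [0,0] length 1 -- new best
  Position 1 ('c'): window [0,1] length 2 -- new best
  Position 2 ('f'): window [0,2] length 3 -- new best
  Position 3 ('a'): window [0,3] length 4 -- new best
  Position 4 ('b'): window [0,4] length 5 -- new best
  Position 5 ('f'): repeat (last at 2), move window start to 3
  Position 5 ('f'): window [3,5] length 3
Longest substring with no repeats: "dcfab" with length 5

5


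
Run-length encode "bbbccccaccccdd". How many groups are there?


Input: bbbccccaccccdd
Scanning for consecutive runs:
  Group 1: 'b' x 3 (positions 0-2)
  Group 2: 'c' x 4 (positions 3-6)
  Group 3: 'a' x 1 (positions 7-7)
  Group 4: 'c' x 4 (positions 8-11)
  Group 5: 'd' x 2 (positions 12-13)
Total groups: 5

5


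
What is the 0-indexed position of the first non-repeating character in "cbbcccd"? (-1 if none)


Input: cbbcccd
Character frequencies:
  'b': 2
  'c': 4
  'd': 1
Scanning left to right for freq == 1:
  Position 0 ('c'): freq=4, skip
  Position 1 ('b'): freq=2, skip
  Position 2 ('b'): freq=2, skip
  Position 3 ('c'): freq=4, skip
  Position 4 ('c'): freq=4, skip
  Position 5 ('c'): freq=4, skip
  Position 6 ('d'): unique! => answer = 6

6


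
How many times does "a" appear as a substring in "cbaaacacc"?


Searching for "a" in "cbaaacacc"
Scanning each position:
  Position 0: "c" => no
  Position 1: "b" => no
  Position 2: "a" => MATCH
  Position 3: "a" => MATCH
  Position 4: "a" => MATCH
  Position 5: "c" => no
  Position 6: "a" => MATCH
  Position 7: "c" => no
  Position 8: "c" => no
Total occurrences: 4

4


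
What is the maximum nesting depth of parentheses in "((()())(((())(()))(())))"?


Input: "((()())(((())(()))(())))"
Tracking depth:
  Position 0 '(': depth becomes 1
  Position 1 '(': depth becomes 2
  Position 2 '(': depth becomes 3
  Position 3 ')': depth becomes 2
  Position 4 '(': depth becomes 3
  Position 5 ')': depth becomes 2
  Position 6 ')': depth becomes 1
  Position 7 '(': depth becomes 2
  Position 8 '(': depth becomes 3
  Position 9 '(': depth becomes 4
  Position 10 '(': depth becomes 5
  Position 11 ')': depth becomes 4
  Position 12 ')': depth becomes 3
  Position 13 '(': depth becomes 4
  Position 14 '(': depth becomes 5
  Position 15 ')': depth becomes 4
  Position 16 ')': depth becomes 3
  Position 17 ')': depth becomes 2
  Position 18 '(': depth becomes 3
  Position 19 '(': depth becomes 4
  Position 20 ')': depth becomes 3
  Position 21 ')': depth becomes 2
  Position 22 ')': depth becomes 1
  Position 23 ')': depth becomes 0
Maximum depth reached: 5

5


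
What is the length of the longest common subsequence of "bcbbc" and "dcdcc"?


LCS of "bcbbc" and "dcdcc"
DP table:
           d    c    d    c    c
      0    0    0    0    0    0
  b   0    0    0    0    0    0
  c   0    0    1    1    1    1
  b   0    0    1    1    1    1
  b   0    0    1    1    1    1
  c   0    0    1    1    2    2
LCS length = dp[5][5] = 2

2


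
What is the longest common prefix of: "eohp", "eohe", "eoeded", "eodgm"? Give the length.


Words: eohp, eohe, eoeded, eodgm
  Position 0: all 'e' => match
  Position 1: all 'o' => match
  Position 2: ('h', 'h', 'e', 'd') => mismatch, stop
LCP = "eo" (length 2)

2


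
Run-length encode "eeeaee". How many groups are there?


Input: eeeaee
Scanning for consecutive runs:
  Group 1: 'e' x 3 (positions 0-2)
  Group 2: 'a' x 1 (positions 3-3)
  Group 3: 'e' x 2 (positions 4-5)
Total groups: 3

3


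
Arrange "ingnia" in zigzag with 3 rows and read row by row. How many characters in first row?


Zigzag "ingnia" into 3 rows:
Placing characters:
  'i' => row 0
  'n' => row 1
  'g' => row 2
  'n' => row 1
  'i' => row 0
  'a' => row 1
Rows:
  Row 0: "ii"
  Row 1: "nna"
  Row 2: "g"
First row length: 2

2


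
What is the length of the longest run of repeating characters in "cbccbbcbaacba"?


Input: "cbccbbcbaacba"
Scanning for longest run:
  Position 1 ('b'): new char, reset run to 1
  Position 2 ('c'): new char, reset run to 1
  Position 3 ('c'): continues run of 'c', length=2
  Position 4 ('b'): new char, reset run to 1
  Position 5 ('b'): continues run of 'b', length=2
  Position 6 ('c'): new char, reset run to 1
  Position 7 ('b'): new char, reset run to 1
  Position 8 ('a'): new char, reset run to 1
  Position 9 ('a'): continues run of 'a', length=2
  Position 10 ('c'): new char, reset run to 1
  Position 11 ('b'): new char, reset run to 1
  Position 12 ('a'): new char, reset run to 1
Longest run: 'c' with length 2

2


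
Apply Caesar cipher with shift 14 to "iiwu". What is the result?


Caesar cipher: shift "iiwu" by 14
  'i' (pos 8) + 14 = pos 22 = 'w'
  'i' (pos 8) + 14 = pos 22 = 'w'
  'w' (pos 22) + 14 = pos 10 = 'k'
  'u' (pos 20) + 14 = pos 8 = 'i'
Result: wwki

wwki


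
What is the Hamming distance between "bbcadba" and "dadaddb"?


Comparing "bbcadba" and "dadaddb" position by position:
  Position 0: 'b' vs 'd' => differ
  Position 1: 'b' vs 'a' => differ
  Position 2: 'c' vs 'd' => differ
  Position 3: 'a' vs 'a' => same
  Position 4: 'd' vs 'd' => same
  Position 5: 'b' vs 'd' => differ
  Position 6: 'a' vs 'b' => differ
Total differences (Hamming distance): 5

5


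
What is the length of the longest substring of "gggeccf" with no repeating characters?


Input: "gggeccf"
Sliding window (track last position of each char):
  Position 0 ('g'): window [0,0] length 1 -- new best
  Position 1 ('g'): repeat (last at 0), move window start to 1
  Position 1 ('g'): window [1,1] length 1
  Position 2 ('g'): repeat (last at 1), move window start to 2
  Position 2 ('g'): window [2,2] length 1
  Position 3 ('e'): window [2,3] length 2 -- new best
  Position 4 ('c'): window [2,4] length 3 -- new best
  Position 5 ('c'): repeat (last at 4), move window start to 5
  Position 5 ('c'): window [5,5] length 1
  Position 6 ('f'): window [5,6] length 2
Longest substring with no repeats: "gec" with length 3

3


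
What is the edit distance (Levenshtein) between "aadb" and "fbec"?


Computing edit distance: "aadb" -> "fbec"
DP table:
           f    b    e    c
      0    1    2    3    4
  a   1    1    2    3    4
  a   2    2    2    3    4
  d   3    3    3    3    4
  b   4    4    3    4    4
Edit distance = dp[4][4] = 4

4


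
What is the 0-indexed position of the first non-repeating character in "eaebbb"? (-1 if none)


Input: eaebbb
Character frequencies:
  'a': 1
  'b': 3
  'e': 2
Scanning left to right for freq == 1:
  Position 0 ('e'): freq=2, skip
  Position 1 ('a'): unique! => answer = 1

1


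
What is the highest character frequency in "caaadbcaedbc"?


Input: caaadbcaedbc
Character counts:
  'a': 4
  'b': 2
  'c': 3
  'd': 2
  'e': 1
Maximum frequency: 4

4


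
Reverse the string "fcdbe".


Input: fcdbe
Reading characters right to left:
  Position 4: 'e'
  Position 3: 'b'
  Position 2: 'd'
  Position 1: 'c'
  Position 0: 'f'
Reversed: ebdcf

ebdcf


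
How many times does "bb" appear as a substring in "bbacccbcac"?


Searching for "bb" in "bbacccbcac"
Scanning each position:
  Position 0: "bb" => MATCH
  Position 1: "ba" => no
  Position 2: "ac" => no
  Position 3: "cc" => no
  Position 4: "cc" => no
  Position 5: "cb" => no
  Position 6: "bc" => no
  Position 7: "ca" => no
  Position 8: "ac" => no
Total occurrences: 1

1


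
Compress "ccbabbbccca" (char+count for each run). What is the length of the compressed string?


Input: ccbabbbccca
Runs:
  'c' x 2 => "c2"
  'b' x 1 => "b1"
  'a' x 1 => "a1"
  'b' x 3 => "b3"
  'c' x 3 => "c3"
  'a' x 1 => "a1"
Compressed: "c2b1a1b3c3a1"
Compressed length: 12

12


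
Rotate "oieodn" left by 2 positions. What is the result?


Input: "oieodn", rotate left by 2
First 2 characters: "oi"
Remaining characters: "eodn"
Concatenate remaining + first: "eodn" + "oi" = "eodnoi"

eodnoi


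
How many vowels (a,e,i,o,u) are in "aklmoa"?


Input: aklmoa
Checking each character:
  'a' at position 0: vowel (running total: 1)
  'k' at position 1: consonant
  'l' at position 2: consonant
  'm' at position 3: consonant
  'o' at position 4: vowel (running total: 2)
  'a' at position 5: vowel (running total: 3)
Total vowels: 3

3


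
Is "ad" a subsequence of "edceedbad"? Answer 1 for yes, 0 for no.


Check if "ad" is a subsequence of "edceedbad"
Greedy scan:
  Position 0 ('e'): no match needed
  Position 1 ('d'): no match needed
  Position 2 ('c'): no match needed
  Position 3 ('e'): no match needed
  Position 4 ('e'): no match needed
  Position 5 ('d'): no match needed
  Position 6 ('b'): no match needed
  Position 7 ('a'): matches sub[0] = 'a'
  Position 8 ('d'): matches sub[1] = 'd'
All 2 characters matched => is a subsequence

1


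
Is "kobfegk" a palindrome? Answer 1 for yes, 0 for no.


Input: kobfegk
Reversed: kgefbok
  Compare pos 0 ('k') with pos 6 ('k'): match
  Compare pos 1 ('o') with pos 5 ('g'): MISMATCH
  Compare pos 2 ('b') with pos 4 ('e'): MISMATCH
Result: not a palindrome

0


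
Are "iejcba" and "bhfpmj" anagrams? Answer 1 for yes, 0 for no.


Strings: "iejcba", "bhfpmj"
Sorted first:  abceij
Sorted second: bfhjmp
Differ at position 0: 'a' vs 'b' => not anagrams

0


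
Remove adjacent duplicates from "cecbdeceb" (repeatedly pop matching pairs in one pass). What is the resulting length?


Input: cecbdeceb
Stack-based adjacent duplicate removal:
  Read 'c': push. Stack: c
  Read 'e': push. Stack: ce
  Read 'c': push. Stack: cec
  Read 'b': push. Stack: cecb
  Read 'd': push. Stack: cecbd
  Read 'e': push. Stack: cecbde
  Read 'c': push. Stack: cecbdec
  Read 'e': push. Stack: cecbdece
  Read 'b': push. Stack: cecbdeceb
Final stack: "cecbdeceb" (length 9)

9


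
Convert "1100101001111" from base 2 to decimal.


Input: "1100101001111" in base 2
Positional expansion:
  Digit '1' (value 1) x 2^12 = 4096
  Digit '1' (value 1) x 2^11 = 2048
  Digit '0' (value 0) x 2^10 = 0
  Digit '0' (value 0) x 2^9 = 0
  Digit '1' (value 1) x 2^8 = 256
  Digit '0' (value 0) x 2^7 = 0
  Digit '1' (value 1) x 2^6 = 64
  Digit '0' (value 0) x 2^5 = 0
  Digit '0' (value 0) x 2^4 = 0
  Digit '1' (value 1) x 2^3 = 8
  Digit '1' (value 1) x 2^2 = 4
  Digit '1' (value 1) x 2^1 = 2
  Digit '1' (value 1) x 2^0 = 1
Sum = 6479

6479


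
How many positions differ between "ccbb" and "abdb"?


Comparing "ccbb" and "abdb" position by position:
  Position 0: 'c' vs 'a' => DIFFER
  Position 1: 'c' vs 'b' => DIFFER
  Position 2: 'b' vs 'd' => DIFFER
  Position 3: 'b' vs 'b' => same
Positions that differ: 3

3


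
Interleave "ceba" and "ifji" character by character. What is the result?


Interleaving "ceba" and "ifji":
  Position 0: 'c' from first, 'i' from second => "ci"
  Position 1: 'e' from first, 'f' from second => "ef"
  Position 2: 'b' from first, 'j' from second => "bj"
  Position 3: 'a' from first, 'i' from second => "ai"
Result: ciefbjai

ciefbjai


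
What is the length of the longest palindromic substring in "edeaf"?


Input: "edeaf"
Checking substrings for palindromes:
  [0:3] "ede" (len 3) => palindrome
Longest palindromic substring: "ede" with length 3

3


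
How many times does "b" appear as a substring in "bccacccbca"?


Searching for "b" in "bccacccbca"
Scanning each position:
  Position 0: "b" => MATCH
  Position 1: "c" => no
  Position 2: "c" => no
  Position 3: "a" => no
  Position 4: "c" => no
  Position 5: "c" => no
  Position 6: "c" => no
  Position 7: "b" => MATCH
  Position 8: "c" => no
  Position 9: "a" => no
Total occurrences: 2

2


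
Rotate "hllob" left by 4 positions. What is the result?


Input: "hllob", rotate left by 4
First 4 characters: "hllo"
Remaining characters: "b"
Concatenate remaining + first: "b" + "hllo" = "bhllo"

bhllo


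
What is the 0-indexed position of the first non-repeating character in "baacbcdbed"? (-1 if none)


Input: baacbcdbed
Character frequencies:
  'a': 2
  'b': 3
  'c': 2
  'd': 2
  'e': 1
Scanning left to right for freq == 1:
  Position 0 ('b'): freq=3, skip
  Position 1 ('a'): freq=2, skip
  Position 2 ('a'): freq=2, skip
  Position 3 ('c'): freq=2, skip
  Position 4 ('b'): freq=3, skip
  Position 5 ('c'): freq=2, skip
  Position 6 ('d'): freq=2, skip
  Position 7 ('b'): freq=3, skip
  Position 8 ('e'): unique! => answer = 8

8


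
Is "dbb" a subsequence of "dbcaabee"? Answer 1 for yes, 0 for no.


Check if "dbb" is a subsequence of "dbcaabee"
Greedy scan:
  Position 0 ('d'): matches sub[0] = 'd'
  Position 1 ('b'): matches sub[1] = 'b'
  Position 2 ('c'): no match needed
  Position 3 ('a'): no match needed
  Position 4 ('a'): no match needed
  Position 5 ('b'): matches sub[2] = 'b'
  Position 6 ('e'): no match needed
  Position 7 ('e'): no match needed
All 3 characters matched => is a subsequence

1


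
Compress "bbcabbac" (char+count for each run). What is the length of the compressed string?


Input: bbcabbac
Runs:
  'b' x 2 => "b2"
  'c' x 1 => "c1"
  'a' x 1 => "a1"
  'b' x 2 => "b2"
  'a' x 1 => "a1"
  'c' x 1 => "c1"
Compressed: "b2c1a1b2a1c1"
Compressed length: 12

12


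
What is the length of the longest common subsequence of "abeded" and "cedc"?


LCS of "abeded" and "cedc"
DP table:
           c    e    d    c
      0    0    0    0    0
  a   0    0    0    0    0
  b   0    0    0    0    0
  e   0    0    1    1    1
  d   0    0    1    2    2
  e   0    0    1    2    2
  d   0    0    1    2    2
LCS length = dp[6][4] = 2

2


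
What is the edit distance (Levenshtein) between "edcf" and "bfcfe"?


Computing edit distance: "edcf" -> "bfcfe"
DP table:
           b    f    c    f    e
      0    1    2    3    4    5
  e   1    1    2    3    4    4
  d   2    2    2    3    4    5
  c   3    3    3    2    3    4
  f   4    4    3    3    2    3
Edit distance = dp[4][5] = 3

3


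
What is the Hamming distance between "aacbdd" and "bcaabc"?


Comparing "aacbdd" and "bcaabc" position by position:
  Position 0: 'a' vs 'b' => differ
  Position 1: 'a' vs 'c' => differ
  Position 2: 'c' vs 'a' => differ
  Position 3: 'b' vs 'a' => differ
  Position 4: 'd' vs 'b' => differ
  Position 5: 'd' vs 'c' => differ
Total differences (Hamming distance): 6

6


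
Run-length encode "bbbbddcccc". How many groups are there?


Input: bbbbddcccc
Scanning for consecutive runs:
  Group 1: 'b' x 4 (positions 0-3)
  Group 2: 'd' x 2 (positions 4-5)
  Group 3: 'c' x 4 (positions 6-9)
Total groups: 3

3


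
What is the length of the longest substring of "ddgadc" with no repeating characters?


Input: "ddgadc"
Sliding window (track last position of each char):
  Position 0 ('d'): window [0,0] length 1 -- new best
  Position 1 ('d'): repeat (last at 0), move window start to 1
  Position 1 ('d'): window [1,1] length 1
  Position 2 ('g'): window [1,2] length 2 -- new best
  Position 3 ('a'): window [1,3] length 3 -- new best
  Position 4 ('d'): repeat (last at 1), move window start to 2
  Position 4 ('d'): window [2,4] length 3
  Position 5 ('c'): window [2,5] length 4 -- new best
Longest substring with no repeats: "gadc" with length 4

4


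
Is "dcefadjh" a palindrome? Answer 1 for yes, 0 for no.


Input: dcefadjh
Reversed: hjdafecd
  Compare pos 0 ('d') with pos 7 ('h'): MISMATCH
  Compare pos 1 ('c') with pos 6 ('j'): MISMATCH
  Compare pos 2 ('e') with pos 5 ('d'): MISMATCH
  Compare pos 3 ('f') with pos 4 ('a'): MISMATCH
Result: not a palindrome

0


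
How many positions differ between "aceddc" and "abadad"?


Comparing "aceddc" and "abadad" position by position:
  Position 0: 'a' vs 'a' => same
  Position 1: 'c' vs 'b' => DIFFER
  Position 2: 'e' vs 'a' => DIFFER
  Position 3: 'd' vs 'd' => same
  Position 4: 'd' vs 'a' => DIFFER
  Position 5: 'c' vs 'd' => DIFFER
Positions that differ: 4

4


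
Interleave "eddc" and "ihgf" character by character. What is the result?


Interleaving "eddc" and "ihgf":
  Position 0: 'e' from first, 'i' from second => "ei"
  Position 1: 'd' from first, 'h' from second => "dh"
  Position 2: 'd' from first, 'g' from second => "dg"
  Position 3: 'c' from first, 'f' from second => "cf"
Result: eidhdgcf

eidhdgcf


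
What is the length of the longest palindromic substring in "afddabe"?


Input: "afddabe"
Checking substrings for palindromes:
  [2:4] "dd" (len 2) => palindrome
Longest palindromic substring: "dd" with length 2

2


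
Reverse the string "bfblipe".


Input: bfblipe
Reading characters right to left:
  Position 6: 'e'
  Position 5: 'p'
  Position 4: 'i'
  Position 3: 'l'
  Position 2: 'b'
  Position 1: 'f'
  Position 0: 'b'
Reversed: epilbfb

epilbfb


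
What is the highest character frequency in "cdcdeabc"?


Input: cdcdeabc
Character counts:
  'a': 1
  'b': 1
  'c': 3
  'd': 2
  'e': 1
Maximum frequency: 3

3


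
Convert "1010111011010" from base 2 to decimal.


Input: "1010111011010" in base 2
Positional expansion:
  Digit '1' (value 1) x 2^12 = 4096
  Digit '0' (value 0) x 2^11 = 0
  Digit '1' (value 1) x 2^10 = 1024
  Digit '0' (value 0) x 2^9 = 0
  Digit '1' (value 1) x 2^8 = 256
  Digit '1' (value 1) x 2^7 = 128
  Digit '1' (value 1) x 2^6 = 64
  Digit '0' (value 0) x 2^5 = 0
  Digit '1' (value 1) x 2^4 = 16
  Digit '1' (value 1) x 2^3 = 8
  Digit '0' (value 0) x 2^2 = 0
  Digit '1' (value 1) x 2^1 = 2
  Digit '0' (value 0) x 2^0 = 0
Sum = 5594

5594


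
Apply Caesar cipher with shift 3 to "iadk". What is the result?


Caesar cipher: shift "iadk" by 3
  'i' (pos 8) + 3 = pos 11 = 'l'
  'a' (pos 0) + 3 = pos 3 = 'd'
  'd' (pos 3) + 3 = pos 6 = 'g'
  'k' (pos 10) + 3 = pos 13 = 'n'
Result: ldgn

ldgn


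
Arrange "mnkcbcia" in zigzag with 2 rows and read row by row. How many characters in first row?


Zigzag "mnkcbcia" into 2 rows:
Placing characters:
  'm' => row 0
  'n' => row 1
  'k' => row 0
  'c' => row 1
  'b' => row 0
  'c' => row 1
  'i' => row 0
  'a' => row 1
Rows:
  Row 0: "mkbi"
  Row 1: "ncca"
First row length: 4

4


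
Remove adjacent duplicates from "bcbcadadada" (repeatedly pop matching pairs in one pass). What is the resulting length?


Input: bcbcadadada
Stack-based adjacent duplicate removal:
  Read 'b': push. Stack: b
  Read 'c': push. Stack: bc
  Read 'b': push. Stack: bcb
  Read 'c': push. Stack: bcbc
  Read 'a': push. Stack: bcbca
  Read 'd': push. Stack: bcbcad
  Read 'a': push. Stack: bcbcada
  Read 'd': push. Stack: bcbcadad
  Read 'a': push. Stack: bcbcadada
  Read 'd': push. Stack: bcbcadadad
  Read 'a': push. Stack: bcbcadadada
Final stack: "bcbcadadada" (length 11)

11


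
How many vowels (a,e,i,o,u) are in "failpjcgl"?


Input: failpjcgl
Checking each character:
  'f' at position 0: consonant
  'a' at position 1: vowel (running total: 1)
  'i' at position 2: vowel (running total: 2)
  'l' at position 3: consonant
  'p' at position 4: consonant
  'j' at position 5: consonant
  'c' at position 6: consonant
  'g' at position 7: consonant
  'l' at position 8: consonant
Total vowels: 2

2


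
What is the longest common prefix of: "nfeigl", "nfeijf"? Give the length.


Words: nfeigl, nfeijf
  Position 0: all 'n' => match
  Position 1: all 'f' => match
  Position 2: all 'e' => match
  Position 3: all 'i' => match
  Position 4: ('g', 'j') => mismatch, stop
LCP = "nfei" (length 4)

4


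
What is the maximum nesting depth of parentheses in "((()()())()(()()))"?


Input: "((()()())()(()()))"
Tracking depth:
  Position 0 '(': depth becomes 1
  Position 1 '(': depth becomes 2
  Position 2 '(': depth becomes 3
  Position 3 ')': depth becomes 2
  Position 4 '(': depth becomes 3
  Position 5 ')': depth becomes 2
  Position 6 '(': depth becomes 3
  Position 7 ')': depth becomes 2
  Position 8 ')': depth becomes 1
  Position 9 '(': depth becomes 2
  Position 10 ')': depth becomes 1
  Position 11 '(': depth becomes 2
  Position 12 '(': depth becomes 3
  Position 13 ')': depth becomes 2
  Position 14 '(': depth becomes 3
  Position 15 ')': depth becomes 2
  Position 16 ')': depth becomes 1
  Position 17 ')': depth becomes 0
Maximum depth reached: 3

3


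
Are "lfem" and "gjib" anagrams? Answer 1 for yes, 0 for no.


Strings: "lfem", "gjib"
Sorted first:  eflm
Sorted second: bgij
Differ at position 0: 'e' vs 'b' => not anagrams

0


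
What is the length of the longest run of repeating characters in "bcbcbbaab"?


Input: "bcbcbbaab"
Scanning for longest run:
  Position 1 ('c'): new char, reset run to 1
  Position 2 ('b'): new char, reset run to 1
  Position 3 ('c'): new char, reset run to 1
  Position 4 ('b'): new char, reset run to 1
  Position 5 ('b'): continues run of 'b', length=2
  Position 6 ('a'): new char, reset run to 1
  Position 7 ('a'): continues run of 'a', length=2
  Position 8 ('b'): new char, reset run to 1
Longest run: 'b' with length 2

2
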